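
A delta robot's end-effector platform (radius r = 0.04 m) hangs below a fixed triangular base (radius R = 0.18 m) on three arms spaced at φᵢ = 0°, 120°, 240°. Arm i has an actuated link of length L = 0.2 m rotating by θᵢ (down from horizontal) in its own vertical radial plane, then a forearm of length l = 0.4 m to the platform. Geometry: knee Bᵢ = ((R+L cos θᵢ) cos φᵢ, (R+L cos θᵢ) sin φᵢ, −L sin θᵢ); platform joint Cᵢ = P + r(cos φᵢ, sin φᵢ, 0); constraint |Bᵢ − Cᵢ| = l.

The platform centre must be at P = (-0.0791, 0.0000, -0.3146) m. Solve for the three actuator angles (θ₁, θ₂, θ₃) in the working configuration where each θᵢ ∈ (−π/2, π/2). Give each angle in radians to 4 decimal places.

θ₁ = 0.7852, θ₂ = 0.2618, θ₃ = 0.2618

φ1=0.0° → target in arm frame (-0.0791, 0.0000)
  e−x'=0.2191;  (l²−L²−(e−x')²−y'²−z²)/2L = -0.0674
  θ1 = atan2(B,A) + arccos(C/0.3834) = 0.7852
φ2=120.0° → target in arm frame (0.0395, 0.0685)
  e−x'=0.1005;  (l²−L²−(e−x')²−y'²−z²)/2L = 0.0156
  θ2 = atan2(B,A) + arccos(C/0.3302) = 0.2618
rotate P by −φ3: (0.0396, -0.0685, -0.3146)
  e−x'=0.1004;  (l²−L²−(e−x')²−y'²−z²)/2L = 0.0156
  √(A²+B²)=0.3302;  θ3 = -1.2617+1.5235 ≈ 0.2618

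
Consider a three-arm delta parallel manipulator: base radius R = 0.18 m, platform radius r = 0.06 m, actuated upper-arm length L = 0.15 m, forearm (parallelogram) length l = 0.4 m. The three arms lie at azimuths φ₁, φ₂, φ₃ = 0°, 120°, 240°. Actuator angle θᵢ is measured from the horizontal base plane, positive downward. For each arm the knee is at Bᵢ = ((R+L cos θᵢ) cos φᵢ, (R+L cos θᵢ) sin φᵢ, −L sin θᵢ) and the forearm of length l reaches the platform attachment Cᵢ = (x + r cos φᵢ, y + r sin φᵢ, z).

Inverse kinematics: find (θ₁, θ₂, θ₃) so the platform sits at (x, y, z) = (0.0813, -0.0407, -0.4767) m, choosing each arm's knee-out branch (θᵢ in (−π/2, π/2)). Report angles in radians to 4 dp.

θ₁ = 0.7852, θ₂ = 1.3962, θ₃ = 1.1344

φ1=0.0° → target in arm frame (0.0813, -0.0407)
  A=0.0387, B=-0.4767, C=(l²−L²−A²−y'²−z²)/(2L)=-0.3097
  √(A²+B²)=0.4783;  θ1 = -1.4898+2.2750 ≈ 0.7852
φ2=120.0° → target in arm frame (-0.0759, -0.0501)
  A=0.1959, B=-0.4767, C=(l²−L²−A²−y'²−z²)/(2L)=-0.4354
  γ=atan2(-0.4767,0.1959)=-1.1809;  ψ=arccos(-0.8448)=2.5771;  θ2=γ+ψ≈1.3962
rotate P by −φ3: (-0.0054, 0.0908, -0.4767)
  e−x'=0.1254;  (l²−L²−(e−x')²−y'²−z²)/2L = -0.3790
  θ3 = atan2(B,A) + arccos(C/0.4929) = 1.1344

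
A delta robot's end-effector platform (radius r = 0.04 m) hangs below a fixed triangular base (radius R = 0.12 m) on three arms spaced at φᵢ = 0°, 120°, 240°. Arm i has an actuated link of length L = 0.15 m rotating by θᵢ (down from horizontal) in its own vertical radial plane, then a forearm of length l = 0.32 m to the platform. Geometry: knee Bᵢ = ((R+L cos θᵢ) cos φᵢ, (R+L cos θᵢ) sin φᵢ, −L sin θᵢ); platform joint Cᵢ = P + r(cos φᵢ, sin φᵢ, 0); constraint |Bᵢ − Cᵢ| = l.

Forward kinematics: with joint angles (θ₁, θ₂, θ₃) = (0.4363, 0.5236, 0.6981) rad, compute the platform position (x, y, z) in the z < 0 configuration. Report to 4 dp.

O1 = (0.2159·cos0.0°, 0.2159·sin0.0°, -0.0634) = (0.2159, 0.0000, -0.0634)
φ2=120.0°: virtual centre (-0.1050, 0.1818, -0.0750), radius l
φ3=240.0°: virtual centre (-0.0975, -0.1688, -0.0964), radius l
|O₂|²−|O₁|² = -0.0010;  |O₃|²−|O₁|² = -0.0034
plane₁₂: -0.6418x+0.3636y+-0.0232z = -0.0010
Cramer: x(z) = 0.0035-0.0717z;  y(z) = 0.0035-0.0626z
quadratic in z: (1.0091)z²+(0.1568)z+(-0.0532)=0, √Δ=0.4893 → z ∈ {-0.3202, 0.1648}; z = -0.3202 (taking z<0)
x = 0.0264, y = 0.0235

(0.0264, 0.0235, -0.3202)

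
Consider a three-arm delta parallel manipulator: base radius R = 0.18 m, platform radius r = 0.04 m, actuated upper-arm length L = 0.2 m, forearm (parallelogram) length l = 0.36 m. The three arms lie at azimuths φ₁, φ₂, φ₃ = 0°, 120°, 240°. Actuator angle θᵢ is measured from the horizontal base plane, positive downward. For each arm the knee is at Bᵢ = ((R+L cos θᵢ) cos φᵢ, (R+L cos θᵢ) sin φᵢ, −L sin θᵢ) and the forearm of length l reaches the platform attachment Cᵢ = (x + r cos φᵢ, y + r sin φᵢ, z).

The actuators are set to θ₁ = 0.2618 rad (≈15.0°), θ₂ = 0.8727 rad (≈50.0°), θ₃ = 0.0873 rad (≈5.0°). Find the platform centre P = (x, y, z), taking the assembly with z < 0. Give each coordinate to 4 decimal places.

(0.0292, -0.0794, -0.2275)

centre 1 = (0.3332·cos0.0°, 0.3332·sin0.0°, -0.0518) = (0.3332, 0.0000, -0.0518)
φ2=120.0°: virtual centre (-0.1343, 0.2326, -0.1532), radius l
arm 3 at φ=240.0°: ρ3 = 0.3392;  centre 3 = (-0.1696, -0.2938, -0.0174)
subtract pairs → two planes through P
linear system: -0.9349x+0.4651y = -0.0181−-0.2029z; -1.0056x+-0.5876y = 0.0017−0.0687z
det = 1.0171;  x = 0.0097+-0.0858z,  y = -0.0195+0.2637z
into |P−centre ₁|² = l²: 1.0769z² + 0.1488z + -0.0219 = 0;  Δ = 0.1164;  z = -0.2275 or 0.0893 → z<0 root = -0.2275
x = 0.0292, y = -0.0794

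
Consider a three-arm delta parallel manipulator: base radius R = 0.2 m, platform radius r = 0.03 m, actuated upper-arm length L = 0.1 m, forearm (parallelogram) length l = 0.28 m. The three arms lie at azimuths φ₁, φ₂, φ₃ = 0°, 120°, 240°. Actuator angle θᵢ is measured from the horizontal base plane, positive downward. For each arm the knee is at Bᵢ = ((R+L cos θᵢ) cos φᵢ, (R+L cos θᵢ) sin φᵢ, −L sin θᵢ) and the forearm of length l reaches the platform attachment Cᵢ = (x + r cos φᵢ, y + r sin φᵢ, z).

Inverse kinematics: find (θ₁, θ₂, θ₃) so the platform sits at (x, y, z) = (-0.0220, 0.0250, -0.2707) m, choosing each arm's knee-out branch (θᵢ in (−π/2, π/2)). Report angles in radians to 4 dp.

arm 1 (φ=0.0°): x'=-0.0220, y'=0.0250
  A cos θ + B sin θ = C:  0.1920·cos θ + -0.2707·sin θ = -0.2118
  θ1 = atan2(B,A) + arccos(C/0.3319) = 1.3092
arm 2 (φ=120.0°): x'=0.0327, y'=0.0066
  A cos θ + B sin θ = C:  0.1373·cos θ + -0.2707·sin θ = -0.1189
  θ2 = atan2(B,A) + arccos(C/0.3036) = 0.8721
rotate P by −φ3: (-0.0107, -0.0316, -0.2707)
  e−x'=0.1807;  (l²−L²−(e−x')²−y'²−z²)/2L = -0.1925
  √(A²+B²)=0.3254;  θ3 = -0.9823+2.2039 ≈ 1.2216

θ₁ = 1.3092, θ₂ = 0.8721, θ₃ = 1.2216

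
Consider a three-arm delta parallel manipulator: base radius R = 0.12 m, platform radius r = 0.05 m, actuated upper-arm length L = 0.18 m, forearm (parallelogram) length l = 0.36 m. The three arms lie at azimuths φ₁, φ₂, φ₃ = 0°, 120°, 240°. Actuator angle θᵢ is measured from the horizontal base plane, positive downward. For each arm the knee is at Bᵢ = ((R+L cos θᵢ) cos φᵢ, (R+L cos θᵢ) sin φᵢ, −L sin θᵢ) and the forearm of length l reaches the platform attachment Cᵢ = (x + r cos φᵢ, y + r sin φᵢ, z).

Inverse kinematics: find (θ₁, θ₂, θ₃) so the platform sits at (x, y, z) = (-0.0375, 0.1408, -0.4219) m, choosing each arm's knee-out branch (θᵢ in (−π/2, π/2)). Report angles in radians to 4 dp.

θ₁ = 1.0472, θ₂ = 0.4362, θ₃ = 1.2215

φ1=0.0° → target in arm frame (-0.0375, 0.1408)
  A=0.1075, B=-0.4219, C=(l²−L²−A²−y'²−z²)/(2L)=-0.3116
  θ1 = atan2(B,A) + arccos(C/0.4354) = 1.0472
rotate P by −φ2: (0.1407, -0.0379, -0.4219)
  e−x'=-0.0707;  (l²−L²−(e−x')²−y'²−z²)/2L = -0.2423
  θ2 = atan2(B,A) + arccos(C/0.4278) = 0.4362
φ3=240.0° → target in arm frame (-0.1032, -0.1029)
  e−x'=0.1732;  (l²−L²−(e−x')²−y'²−z²)/2L = -0.3372
  γ=atan2(-0.4219,0.1732)=-1.1813;  ψ=arccos(-0.7393)=2.4028;  θ3=γ+ψ≈1.2215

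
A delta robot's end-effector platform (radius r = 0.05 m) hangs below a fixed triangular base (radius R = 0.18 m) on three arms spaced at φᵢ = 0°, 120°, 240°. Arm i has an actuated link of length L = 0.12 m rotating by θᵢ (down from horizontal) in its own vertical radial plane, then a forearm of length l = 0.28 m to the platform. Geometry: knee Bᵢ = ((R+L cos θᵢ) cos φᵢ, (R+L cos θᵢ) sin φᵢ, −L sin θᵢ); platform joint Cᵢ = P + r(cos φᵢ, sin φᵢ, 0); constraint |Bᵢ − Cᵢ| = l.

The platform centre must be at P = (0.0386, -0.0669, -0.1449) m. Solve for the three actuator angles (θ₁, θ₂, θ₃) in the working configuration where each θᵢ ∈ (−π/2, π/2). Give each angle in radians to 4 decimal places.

arm 1 (φ=0.0°): x'=0.0386, y'=-0.0669
  e−x'=0.0914;  (l²−L²−(e−x')²−y'²−z²)/2L = 0.1257
  θ1 = atan2(B,A) + arccos(C/0.1713) = -0.2613
φ2=120.0° → target in arm frame (-0.0772, 0.0000)
  A cos θ + B sin θ = C:  0.2072·cos θ + -0.1449·sin θ = 0.0002
  γ=atan2(-0.1449,0.2072)=-0.6102;  ψ=arccos(0.0009)=1.5699;  θ2=γ+ψ≈0.9597
rotate P by −φ3: (0.0386, 0.0669, -0.1449)
  A=0.0914, B=-0.1449, C=(l²−L²−A²−y'²−z²)/(2L)=0.1258
  γ=atan2(-0.1449,0.0914)=-1.0082;  ψ=arccos(0.7342)=0.7463;  θ3=γ+ψ≈-0.2619

θ₁ = -0.2613, θ₂ = 0.9597, θ₃ = -0.2619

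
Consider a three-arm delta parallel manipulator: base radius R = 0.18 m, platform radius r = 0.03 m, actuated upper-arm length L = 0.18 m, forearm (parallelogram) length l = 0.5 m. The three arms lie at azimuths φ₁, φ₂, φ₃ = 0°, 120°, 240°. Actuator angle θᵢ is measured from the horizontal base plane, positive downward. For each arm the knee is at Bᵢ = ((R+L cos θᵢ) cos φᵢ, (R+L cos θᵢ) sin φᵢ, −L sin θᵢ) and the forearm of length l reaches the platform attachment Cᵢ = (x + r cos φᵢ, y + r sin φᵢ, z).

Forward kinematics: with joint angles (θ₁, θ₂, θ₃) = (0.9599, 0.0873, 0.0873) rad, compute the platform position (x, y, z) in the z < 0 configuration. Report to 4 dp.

O1 = (0.2532·cos0.0°, 0.2532·sin0.0°, -0.1474) = (0.2532, 0.0000, -0.1474)
O2 = (0.3293·cos120.0°, 0.3293·sin120.0°, -0.0157) = (-0.1647, 0.2852, -0.0157)
O3 = (0.3293·cos240.0°, 0.3293·sin240.0°, -0.0157) = (-0.1647, -0.2852, -0.0157)
eliminate P² terms by subtracting sphere 1 from 2 and 3
linear system: -0.8358x+0.5704y = 0.0228−0.2635z; -0.8358x+-0.5704y = 0.0228−0.2635z
det = 0.9535;  x = -0.0273+0.3153z,  y = 0.0000+0.0000z
into |P−O₁|² = l²: 1.0994z² + 0.1180z + -0.1496 = 0;  Δ = 0.6716;  z = -0.4264 or 0.3190 → z<0 root = -0.4264
x = -0.1617, y = 0.0000

(-0.1617, 0.0000, -0.4264)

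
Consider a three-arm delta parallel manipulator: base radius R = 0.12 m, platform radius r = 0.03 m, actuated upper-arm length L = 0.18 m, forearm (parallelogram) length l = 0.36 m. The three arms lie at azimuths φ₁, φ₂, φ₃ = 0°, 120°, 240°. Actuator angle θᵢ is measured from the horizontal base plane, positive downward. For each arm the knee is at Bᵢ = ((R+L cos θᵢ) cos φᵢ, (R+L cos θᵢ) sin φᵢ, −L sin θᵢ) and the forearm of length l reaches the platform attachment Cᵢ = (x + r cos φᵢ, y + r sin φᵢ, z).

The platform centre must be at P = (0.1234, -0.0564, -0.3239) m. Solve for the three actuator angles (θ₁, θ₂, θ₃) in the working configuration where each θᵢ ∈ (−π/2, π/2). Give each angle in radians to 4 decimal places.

arm 1 (φ=0.0°): x'=0.1234, y'=-0.0564
  A=-0.0334, B=-0.3239, C=(l²−L²−A²−y'²−z²)/(2L)=-0.0334
  √(A²+B²)=0.3256;  θ1 = -1.6736+1.6734 ≈ -0.0001
φ2=120.0° → target in arm frame (-0.1105, -0.0787)
  A=0.2005, B=-0.3239, C=(l²−L²−A²−y'²−z²)/(2L)=-0.1503
  √(A²+B²)=0.3810;  θ2 = -1.0164+1.9764 ≈ 0.9600
arm 3 (φ=240.0°): x'=-0.0129, y'=0.1351
  A cos θ + B sin θ = C:  0.1029·cos θ + -0.3239·sin θ = -0.1015
  θ3 = atan2(B,A) + arccos(C/0.3398) = 0.6107

θ₁ = -0.0001, θ₂ = 0.9600, θ₃ = 0.6107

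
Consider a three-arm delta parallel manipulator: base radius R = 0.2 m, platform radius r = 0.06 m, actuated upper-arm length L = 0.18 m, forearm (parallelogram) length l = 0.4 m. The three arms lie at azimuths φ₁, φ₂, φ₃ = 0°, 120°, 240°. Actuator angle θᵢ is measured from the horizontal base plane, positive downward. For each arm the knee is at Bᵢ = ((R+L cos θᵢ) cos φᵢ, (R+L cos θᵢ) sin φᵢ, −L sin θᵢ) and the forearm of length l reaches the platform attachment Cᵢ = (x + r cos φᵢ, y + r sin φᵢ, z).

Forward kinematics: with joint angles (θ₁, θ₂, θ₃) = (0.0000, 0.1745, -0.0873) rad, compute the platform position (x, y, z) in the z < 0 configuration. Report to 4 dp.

φ1=0.0°: virtual centre (0.3200, 0.0000, 0.0000), radius l
arm 2 at φ=120.0°: ρ2 = 0.3173;  centre 2 = (-0.1586, 0.2748, -0.0313)
φ3=240.0°: virtual centre (-0.1597, -0.2765, 0.0157), radius l
subtract pairs → two planes through P
[-0.9573 0.5495 -0.0625]·P = -0.0008;  [-0.9593 -0.5531 0.0314]·P = -0.0002
det = 1.0566;  x = 0.0005+-0.0164z,  y = -0.0005+0.0852z
into |P−centre ₁|² = l²: 1.0075z² + 0.0104z + -0.0579 = 0;  Δ = 0.2335;  z = -0.2450 or 0.2347 → z<0 root = -0.2450
x = 0.0045, y = -0.0214

(0.0045, -0.0214, -0.2450)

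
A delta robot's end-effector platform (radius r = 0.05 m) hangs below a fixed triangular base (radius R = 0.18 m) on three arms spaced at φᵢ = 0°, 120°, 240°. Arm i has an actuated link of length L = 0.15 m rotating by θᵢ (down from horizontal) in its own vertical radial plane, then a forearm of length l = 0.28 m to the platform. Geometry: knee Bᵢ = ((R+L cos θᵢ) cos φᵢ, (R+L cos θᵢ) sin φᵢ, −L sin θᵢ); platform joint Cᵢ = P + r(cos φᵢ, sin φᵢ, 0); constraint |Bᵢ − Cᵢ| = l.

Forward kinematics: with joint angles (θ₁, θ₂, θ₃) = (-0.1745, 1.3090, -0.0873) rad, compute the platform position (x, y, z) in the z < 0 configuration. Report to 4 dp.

(0.0575, -0.0938, -0.1193)

S1 = (0.2777·cos0.0°, 0.2777·sin0.0°, 0.0260) = (0.2777, 0.0000, 0.0260)
S2 = (0.1688·cos120.0°, 0.1688·sin120.0°, -0.1449) = (-0.0844, 0.1462, -0.1449)
S3 = (0.2794·cos240.0°, 0.2794·sin240.0°, 0.0131) = (-0.1397, -0.2420, 0.0131)
|S₂|²−|S₁|² = -0.0283;  |S₃|²−|S₁|² = 0.0004
plane₁₂: -0.7243x+0.2924y+-0.3419z = -0.0283
det = 0.5947;  x = 0.0228+-0.2910z,  y = -0.0403+0.4484z
into |P−S₁|² = l²: 1.2857z² + 0.0601z + -0.0111 = 0;  Δ = 0.0608;  z = -0.1193 or 0.0725 → z<0 root = -0.1193
x = 0.0575, y = -0.0938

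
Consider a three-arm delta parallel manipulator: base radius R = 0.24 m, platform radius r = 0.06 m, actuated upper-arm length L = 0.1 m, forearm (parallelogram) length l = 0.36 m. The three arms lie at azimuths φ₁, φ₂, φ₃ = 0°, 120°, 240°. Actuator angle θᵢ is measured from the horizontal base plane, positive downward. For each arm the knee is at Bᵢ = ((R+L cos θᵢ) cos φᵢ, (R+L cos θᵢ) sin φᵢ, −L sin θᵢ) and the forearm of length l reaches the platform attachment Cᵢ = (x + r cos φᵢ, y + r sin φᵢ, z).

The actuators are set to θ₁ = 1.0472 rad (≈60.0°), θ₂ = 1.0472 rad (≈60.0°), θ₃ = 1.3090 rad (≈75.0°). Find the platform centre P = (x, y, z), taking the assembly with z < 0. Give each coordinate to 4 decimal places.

O1 = (0.2300·cos0.0°, 0.2300·sin0.0°, -0.0866) = (0.2300, 0.0000, -0.0866)
O2 = (0.2300·cos120.0°, 0.2300·sin120.0°, -0.0866) = (-0.1150, 0.1992, -0.0866)
φ3=240.0°: virtual centre (-0.1029, -0.1783, -0.0966), radius l
eliminate P² terms by subtracting sphere 1 from 2 and 3
[-0.6900 0.3984 0.0000]·P = 0.0000;  [-0.6659 -0.3566 -0.0200]·P = -0.0087
det = 0.5113;  x = 0.0068+-0.0156z,  y = 0.0117+-0.0270z
quadratic in z: (1.0010)z²+(0.1795)z+(-0.0721)=0, √Δ=0.5666 → z ∈ {-0.3727, 0.1933}; z = -0.3727 (taking z<0)
x = 0.0126, y = 0.0218

(0.0126, 0.0218, -0.3727)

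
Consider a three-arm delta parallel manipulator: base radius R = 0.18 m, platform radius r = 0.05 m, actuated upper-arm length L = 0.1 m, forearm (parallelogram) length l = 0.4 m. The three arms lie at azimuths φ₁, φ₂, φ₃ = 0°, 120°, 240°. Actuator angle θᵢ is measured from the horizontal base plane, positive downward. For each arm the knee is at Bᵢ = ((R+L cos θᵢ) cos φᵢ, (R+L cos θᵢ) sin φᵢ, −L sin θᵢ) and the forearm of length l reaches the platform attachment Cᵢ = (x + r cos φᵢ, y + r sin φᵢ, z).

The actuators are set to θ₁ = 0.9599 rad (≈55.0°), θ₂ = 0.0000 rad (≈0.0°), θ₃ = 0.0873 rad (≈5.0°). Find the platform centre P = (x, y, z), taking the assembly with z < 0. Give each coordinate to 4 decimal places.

(-0.1084, 0.0078, -0.3512)

φ1=0.0°: virtual centre (0.1874, 0.0000, -0.0819), radius l
φ2=120.0°: virtual centre (-0.1150, 0.1992, 0.0000), radius l
S3 = (0.2296·cos240.0°, 0.2296·sin240.0°, -0.0087) = (-0.1148, -0.1989, -0.0087)
subtract pairs → two planes through P
[-0.6047 0.3984 0.1638]·P = 0.0111;  [-0.6043 -0.3977 0.1464]·P = 0.0110
Cramer: x(z) = -0.0183+0.2566z;  y(z) = 0.0001-0.0218z
into |P−S₁|² = l²: 1.0663z² + 0.0583z + -0.1110 = 0;  Δ = 0.4769;  z = -0.3512 or 0.2965 → z<0 root = -0.3512
x = -0.1084, y = 0.0078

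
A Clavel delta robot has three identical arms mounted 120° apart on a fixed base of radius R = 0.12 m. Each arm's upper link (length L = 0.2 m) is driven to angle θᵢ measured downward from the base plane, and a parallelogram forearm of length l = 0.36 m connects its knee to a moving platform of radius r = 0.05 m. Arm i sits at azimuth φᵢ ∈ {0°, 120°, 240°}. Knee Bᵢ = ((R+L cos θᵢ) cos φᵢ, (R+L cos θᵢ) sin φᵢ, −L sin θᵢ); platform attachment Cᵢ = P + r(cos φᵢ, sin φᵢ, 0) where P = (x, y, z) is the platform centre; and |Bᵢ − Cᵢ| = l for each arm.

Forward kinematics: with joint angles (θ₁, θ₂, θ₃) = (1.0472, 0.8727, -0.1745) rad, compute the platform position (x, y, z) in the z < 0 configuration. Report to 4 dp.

arm 1 at φ=0.0°: (R−r)+L cos θ1 = 0.1700;  O1 = (0.1700, 0.0000, -0.1732)
arm 2 at φ=120.0°: (R−r)+L cos θ2 = 0.1986;  O2 = (-0.0993, 0.1720, -0.1532)
φ3=240.0°: virtual centre (-0.1335, -0.2312, 0.0347), radius l
subtract pairs → two planes through P
plane₁₂: -0.5386x+0.3439y+0.0400z = 0.0040
Cramer: x(z) = -0.0142+0.3528z;  y(z) = -0.0107+0.4362z
into |P−O₁|² = l²: 1.3148z² + 0.2071z + -0.0655 = 0;  Δ = 0.3876;  z = -0.3155 or 0.1580 → z<0 root = -0.3155
x = -0.1256, y = -0.1483

(-0.1256, -0.1483, -0.3155)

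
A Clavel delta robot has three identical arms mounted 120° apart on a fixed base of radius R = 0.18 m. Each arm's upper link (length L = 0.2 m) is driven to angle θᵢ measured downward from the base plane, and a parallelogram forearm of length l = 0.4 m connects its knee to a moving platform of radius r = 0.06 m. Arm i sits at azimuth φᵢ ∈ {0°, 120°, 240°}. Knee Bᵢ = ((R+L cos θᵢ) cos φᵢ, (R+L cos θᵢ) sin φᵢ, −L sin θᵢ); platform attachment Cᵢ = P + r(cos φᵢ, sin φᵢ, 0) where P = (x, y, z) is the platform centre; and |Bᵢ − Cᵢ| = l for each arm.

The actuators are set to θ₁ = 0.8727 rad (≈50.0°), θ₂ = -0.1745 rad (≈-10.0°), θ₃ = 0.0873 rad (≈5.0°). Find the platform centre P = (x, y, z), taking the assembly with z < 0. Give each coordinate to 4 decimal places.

(-0.1307, 0.0260, -0.2775)

arm 1 at φ=0.0°: (R−r)+L cos θ1 = 0.2486;  O1 = (0.2486, 0.0000, -0.1532)
arm 2 at φ=120.0°: (R−r)+L cos θ2 = 0.3170;  O2 = (-0.1585, 0.2745, 0.0347)
O3 = (0.3192·cos240.0°, 0.3192·sin240.0°, -0.0174) = (-0.1596, -0.2765, -0.0174)
eliminate P² terms by subtracting sphere 1 from 2 and 3
linear system: -0.8141x+0.5490y = 0.0164−0.3759z; -0.8163x+-0.5529y = 0.0170−0.2716z
Cramer: x(z) = -0.0205+0.3973z;  y(z) = -0.0005-0.0955z
quadratic in z: (1.1670)z²+(0.0927)z+(-0.0642)=0, √Δ=0.5550 → z ∈ {-0.2775, 0.1981}; z = -0.2775 (taking z<0)
x = -0.1307, y = 0.0260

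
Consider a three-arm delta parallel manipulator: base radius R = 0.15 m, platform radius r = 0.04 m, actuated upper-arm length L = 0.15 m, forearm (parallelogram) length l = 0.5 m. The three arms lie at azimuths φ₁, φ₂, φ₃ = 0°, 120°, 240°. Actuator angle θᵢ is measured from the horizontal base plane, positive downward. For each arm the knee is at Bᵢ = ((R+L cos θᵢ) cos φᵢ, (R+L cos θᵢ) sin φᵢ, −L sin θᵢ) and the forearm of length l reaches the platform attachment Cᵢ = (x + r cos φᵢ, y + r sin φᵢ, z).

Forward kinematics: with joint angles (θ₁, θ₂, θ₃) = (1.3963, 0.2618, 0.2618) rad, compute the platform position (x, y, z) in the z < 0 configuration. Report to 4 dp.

φ1=0.0°: virtual centre (0.1360, 0.0000, -0.1477), radius l
φ2=120.0°: virtual centre (-0.1274, 0.2207, -0.0388), radius l
φ3=240.0°: virtual centre (-0.1274, -0.2207, -0.0388), radius l
eliminate P² terms by subtracting sphere 1 from 2 and 3
plane₁₂: -0.5270x+0.4415y+0.2178z = 0.0261
Cramer: x(z) = -0.0496+0.4133z;  y(z) = 0.0000-0.0000z
sphere 1 gives Az²+Bz+C=0 with A=1.1708, B=0.1420, C=-0.1937;  B²−4AC=0.9274;  roots -0.4719, 0.3506;  negative root z = -0.4719
x = -0.2446, y = 0.0000

(-0.2446, 0.0000, -0.4719)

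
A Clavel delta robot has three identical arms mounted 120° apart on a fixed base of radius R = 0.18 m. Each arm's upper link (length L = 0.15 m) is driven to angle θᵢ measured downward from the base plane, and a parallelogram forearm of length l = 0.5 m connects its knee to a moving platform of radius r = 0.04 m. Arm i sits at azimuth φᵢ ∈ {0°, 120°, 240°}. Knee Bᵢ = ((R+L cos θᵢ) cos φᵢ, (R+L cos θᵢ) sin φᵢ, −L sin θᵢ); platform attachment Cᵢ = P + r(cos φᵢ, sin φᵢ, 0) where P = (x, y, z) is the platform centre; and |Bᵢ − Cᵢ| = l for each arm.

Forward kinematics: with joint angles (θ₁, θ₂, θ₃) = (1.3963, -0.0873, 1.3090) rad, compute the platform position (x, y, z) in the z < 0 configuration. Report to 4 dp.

φ1=0.0°: virtual centre (0.1660, 0.0000, -0.1477), radius l
φ2=120.0°: virtual centre (-0.1447, 0.2507, 0.0131), radius l
φ3=240.0°: virtual centre (-0.0894, -0.1549, -0.1449), radius l
|S₂|²−|S₁|² = 0.0345;  |S₃|²−|S₁|² = 0.0036
linear system: -0.6215x+0.5013y = 0.0345−0.3216z; -0.5109x+-0.3097y = 0.0036−0.0057z
det = 0.4486;  x = -0.0279+0.2284z,  y = 0.0344+-0.3584z
into |P−S₁|² = l²: 1.1806z² + 0.1822z + -0.1894 = 0;  Δ = 0.9276;  z = -0.4851 or 0.3307 → z<0 root = -0.4851
x = -0.1386, y = 0.2082

(-0.1386, 0.2082, -0.4851)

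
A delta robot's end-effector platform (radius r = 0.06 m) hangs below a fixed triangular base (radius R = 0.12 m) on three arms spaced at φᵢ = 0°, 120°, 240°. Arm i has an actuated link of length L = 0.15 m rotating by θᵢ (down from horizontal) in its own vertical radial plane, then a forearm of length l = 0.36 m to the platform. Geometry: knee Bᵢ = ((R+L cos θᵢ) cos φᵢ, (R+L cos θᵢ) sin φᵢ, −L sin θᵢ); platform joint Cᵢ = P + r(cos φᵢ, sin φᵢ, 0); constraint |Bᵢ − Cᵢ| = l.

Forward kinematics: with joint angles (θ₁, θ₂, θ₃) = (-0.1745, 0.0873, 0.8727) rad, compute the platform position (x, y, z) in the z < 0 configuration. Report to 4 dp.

(0.1037, 0.1148, -0.2989)

arm 1 at φ=0.0°: e+L cos θ1 = 0.2077;  S1 = (0.2077, 0.0000, 0.0260)
φ2=120.0°: virtual centre (-0.1047, 0.1814, -0.0131), radius l
S3 = (0.1564·cos240.0°, 0.1564·sin240.0°, -0.1149) = (-0.0782, -0.1355, -0.1149)
eliminate P² terms by subtracting sphere 1 from 2 and 3
plane₁₂: -0.6249x+0.3627y+-0.0782z = 0.0002
Cramer: x(z) = 0.0058-0.3277z;  y(z) = 0.0105-0.3488z
into |P−S₁|² = l²: 1.2291z² + 0.0729z + -0.0880 = 0;  Δ = 0.4381;  z = -0.2989 or 0.2396 → z<0 root = -0.2989
x = 0.1037, y = 0.1148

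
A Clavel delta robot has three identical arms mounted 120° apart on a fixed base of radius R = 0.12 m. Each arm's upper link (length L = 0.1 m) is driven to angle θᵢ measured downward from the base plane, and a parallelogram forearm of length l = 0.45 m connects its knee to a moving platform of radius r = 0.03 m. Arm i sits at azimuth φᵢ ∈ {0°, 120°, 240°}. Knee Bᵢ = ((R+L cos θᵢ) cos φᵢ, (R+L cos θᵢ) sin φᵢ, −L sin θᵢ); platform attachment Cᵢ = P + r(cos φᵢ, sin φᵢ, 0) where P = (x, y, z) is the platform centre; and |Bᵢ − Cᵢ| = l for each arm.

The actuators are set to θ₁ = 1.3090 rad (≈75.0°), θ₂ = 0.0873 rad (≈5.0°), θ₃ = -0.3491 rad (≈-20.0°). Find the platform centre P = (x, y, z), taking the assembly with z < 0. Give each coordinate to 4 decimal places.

φ1=0.0°: virtual centre (0.1159, 0.0000, -0.0966), radius l
arm 2 at φ=120.0°: (R−r)+L cos θ2 = 0.1896;  centre 2 = (-0.0948, 0.1642, -0.0087)
φ3=240.0°: virtual centre (-0.0920, -0.1593, 0.0342), radius l
|centre ₂|²−|centre ₁|² = 0.0133;  |centre ₃|²−|centre ₁|² = 0.0123
plane₁₂: -0.4214x+0.3284y+0.1757z = 0.0133
Cramer: x(z) = -0.0305+0.5240z;  y(z) = 0.0013+0.1372z
quadratic in z: (1.2935)z²+(0.0401)z+(-0.1717)=0, √Δ=0.9435 → z ∈ {-0.3802, 0.3492}; z = -0.3802 (taking z<0)
x = -0.2297, y = -0.0509

(-0.2297, -0.0509, -0.3802)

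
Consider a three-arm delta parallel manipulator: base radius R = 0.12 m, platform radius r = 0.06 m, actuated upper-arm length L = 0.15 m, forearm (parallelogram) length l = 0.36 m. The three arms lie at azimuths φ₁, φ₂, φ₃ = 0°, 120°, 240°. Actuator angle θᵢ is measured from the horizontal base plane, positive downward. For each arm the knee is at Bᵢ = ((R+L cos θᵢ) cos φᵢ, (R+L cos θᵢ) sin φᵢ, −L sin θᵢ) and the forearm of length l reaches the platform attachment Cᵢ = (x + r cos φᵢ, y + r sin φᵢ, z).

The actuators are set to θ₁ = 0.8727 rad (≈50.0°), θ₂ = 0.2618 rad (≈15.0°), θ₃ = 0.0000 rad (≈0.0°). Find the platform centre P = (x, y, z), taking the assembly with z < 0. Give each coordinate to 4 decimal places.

(-0.1318, -0.0353, -0.3277)

S1 = (0.1564·cos0.0°, 0.1564·sin0.0°, -0.1149) = (0.1564, 0.0000, -0.1149)
φ2=120.0°: virtual centre (-0.1024, 0.1774, -0.0388), radius l
φ3=240.0°: virtual centre (-0.1050, -0.1819, 0.0000), radius l
|S₂|²−|S₁|² = 0.0058;  |S₃|²−|S₁|² = 0.0064
plane₁₂: -0.5177x+0.3549y+0.1522z = 0.0058
det = 0.3738;  x = -0.0118+0.3662z,  y = -0.0008+0.1054z
sphere 1 gives Az²+Bz+C=0 with A=1.1452, B=0.1065, C=-0.0881;  B²−4AC=0.4150;  roots -0.3277, 0.2348;  negative root z = -0.3277
x = -0.1318, y = -0.0353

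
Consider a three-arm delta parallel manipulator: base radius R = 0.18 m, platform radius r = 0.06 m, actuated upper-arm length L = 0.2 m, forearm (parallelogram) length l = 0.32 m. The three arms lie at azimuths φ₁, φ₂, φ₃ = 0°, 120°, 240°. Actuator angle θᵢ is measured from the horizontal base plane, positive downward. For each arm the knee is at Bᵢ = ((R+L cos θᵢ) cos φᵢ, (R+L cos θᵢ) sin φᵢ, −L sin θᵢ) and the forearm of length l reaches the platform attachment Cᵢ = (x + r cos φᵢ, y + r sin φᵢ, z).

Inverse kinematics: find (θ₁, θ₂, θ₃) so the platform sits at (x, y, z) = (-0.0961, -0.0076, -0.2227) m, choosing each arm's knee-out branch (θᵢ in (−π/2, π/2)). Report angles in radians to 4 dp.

φ1=0.0° → target in arm frame (-0.0961, -0.0076)
  A cos θ + B sin θ = C:  0.2161·cos θ + -0.2227·sin θ = -0.0849
  √(A²+B²)=0.3103;  θ1 = -0.8004+1.8479 ≈ 1.0474
arm 2 (φ=120.0°): x'=0.0415, y'=0.0870
  A=0.0785, B=-0.2227, C=(l²−L²−A²−y'²−z²)/(2L)=-0.0023
  √(A²+B²)=0.2361;  θ2 = -1.2318+1.5807 ≈ 0.3489
φ3=240.0° → target in arm frame (0.0546, -0.0794)
  A=0.0654, B=-0.2227, C=(l²−L²−A²−y'²−z²)/(2L)=0.0056
  γ=atan2(-0.2227,0.0654)=-1.2853;  ψ=arccos(0.0239)=1.5468;  θ3=γ+ψ≈0.2616

θ₁ = 1.0474, θ₂ = 0.3489, θ₃ = 0.2616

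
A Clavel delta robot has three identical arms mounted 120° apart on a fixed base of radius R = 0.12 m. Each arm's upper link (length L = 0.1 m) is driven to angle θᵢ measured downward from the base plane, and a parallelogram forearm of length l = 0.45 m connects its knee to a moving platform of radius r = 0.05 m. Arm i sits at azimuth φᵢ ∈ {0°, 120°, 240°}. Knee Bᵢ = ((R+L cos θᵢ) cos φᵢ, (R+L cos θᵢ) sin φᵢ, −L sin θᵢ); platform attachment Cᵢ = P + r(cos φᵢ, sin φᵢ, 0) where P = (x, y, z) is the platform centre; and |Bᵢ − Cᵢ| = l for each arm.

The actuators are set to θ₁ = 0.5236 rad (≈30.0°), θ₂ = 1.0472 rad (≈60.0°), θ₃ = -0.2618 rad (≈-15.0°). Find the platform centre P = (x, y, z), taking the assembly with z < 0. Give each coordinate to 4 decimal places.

(-0.0140, -0.2000, -0.4152)

arm 1 at φ=0.0°: e+L cos θ1 = 0.1566;  centre 1 = (0.1566, 0.0000, -0.0500)
arm 2 at φ=120.0°: e+L cos θ2 = 0.1200;  centre 2 = (-0.0600, 0.1039, -0.0866)
φ3=240.0°: virtual centre (-0.0833, -0.1443, 0.0259), radius l
|centre ₂|²−|centre ₁|² = -0.0051;  |centre ₃|²−|centre ₁|² = 0.0014
plane₁₂: -0.4332x+0.2078y+-0.0732z = -0.0051
Cramer: x(z) = 0.0053+0.0464z;  y(z) = -0.0136+0.4489z
quadratic in z: (1.2036)z²+(0.0737)z+(-0.1769)=0, √Δ=0.9259 → z ∈ {-0.4152, 0.3540}; z = -0.4152 (taking z<0)
x = -0.0140, y = -0.2000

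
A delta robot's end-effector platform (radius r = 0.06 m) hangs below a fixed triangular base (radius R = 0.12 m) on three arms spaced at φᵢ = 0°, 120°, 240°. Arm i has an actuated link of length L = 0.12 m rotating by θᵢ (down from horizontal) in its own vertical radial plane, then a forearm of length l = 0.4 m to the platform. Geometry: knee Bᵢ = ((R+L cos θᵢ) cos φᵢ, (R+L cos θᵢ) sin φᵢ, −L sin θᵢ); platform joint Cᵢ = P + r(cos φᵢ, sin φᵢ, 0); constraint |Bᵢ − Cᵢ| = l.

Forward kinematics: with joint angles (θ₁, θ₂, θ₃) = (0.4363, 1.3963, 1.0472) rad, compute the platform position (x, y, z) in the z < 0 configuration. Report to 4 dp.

(0.1464, -0.0664, -0.4445)

φ1=0.0°: virtual centre (0.1688, 0.0000, -0.0507), radius l
centre 2 = (0.0808·cos120.0°, 0.0808·sin120.0°, -0.1182) = (-0.0404, 0.0700, -0.1182)
arm 3 at φ=240.0°: (R−r)+L cos θ3 = 0.1200;  centre 3 = (-0.0600, -0.1039, -0.1039)
eliminate P² terms by subtracting sphere 1 from 2 and 3
[-0.4184 0.1400 -0.1349]·P = -0.0106;  [-0.4575 -0.2078 -0.1064]·P = -0.0059
Cramer: x(z) = 0.0199-0.2844z;  y(z) = -0.0158+0.1140z
quadratic in z: (1.0939)z²+(0.1825)z+(-0.1350)=0, √Δ=0.7900 → z ∈ {-0.4445, 0.2777}; z = -0.4445 (taking z<0)
x = 0.1464, y = -0.0664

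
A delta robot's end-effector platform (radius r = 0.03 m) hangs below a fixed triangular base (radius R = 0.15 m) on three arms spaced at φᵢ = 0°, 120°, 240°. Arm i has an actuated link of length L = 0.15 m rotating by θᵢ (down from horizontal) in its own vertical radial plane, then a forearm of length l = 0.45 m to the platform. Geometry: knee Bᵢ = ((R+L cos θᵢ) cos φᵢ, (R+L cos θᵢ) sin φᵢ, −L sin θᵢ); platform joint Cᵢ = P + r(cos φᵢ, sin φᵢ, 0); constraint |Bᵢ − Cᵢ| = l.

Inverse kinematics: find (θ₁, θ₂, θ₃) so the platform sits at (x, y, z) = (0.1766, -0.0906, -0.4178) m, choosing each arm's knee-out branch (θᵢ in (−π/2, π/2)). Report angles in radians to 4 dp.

arm 1 (φ=0.0°): x'=0.1766, y'=-0.0906
  e−x'=-0.0566;  (l²−L²−(e−x')²−y'²−z²)/2L = -0.0199
  γ=atan2(-0.4178,-0.0566)=-1.7054;  ψ=arccos(-0.0472)=1.6180;  θ1=γ+ψ≈-0.0874
φ2=120.0° → target in arm frame (-0.1668, -0.1076)
  A cos θ + B sin θ = C:  0.2868·cos θ + -0.4178·sin θ = -0.2946
  θ2 = atan2(B,A) + arccos(C/0.5067) = 1.2219
arm 3 (φ=240.0°): x'=-0.0098, y'=0.1982
  e−x'=0.1298;  (l²−L²−(e−x')²−y'²−z²)/2L = -0.1690
  θ3 = atan2(B,A) + arccos(C/0.4375) = 0.6980

θ₁ = -0.0874, θ₂ = 1.2219, θ₃ = 0.6980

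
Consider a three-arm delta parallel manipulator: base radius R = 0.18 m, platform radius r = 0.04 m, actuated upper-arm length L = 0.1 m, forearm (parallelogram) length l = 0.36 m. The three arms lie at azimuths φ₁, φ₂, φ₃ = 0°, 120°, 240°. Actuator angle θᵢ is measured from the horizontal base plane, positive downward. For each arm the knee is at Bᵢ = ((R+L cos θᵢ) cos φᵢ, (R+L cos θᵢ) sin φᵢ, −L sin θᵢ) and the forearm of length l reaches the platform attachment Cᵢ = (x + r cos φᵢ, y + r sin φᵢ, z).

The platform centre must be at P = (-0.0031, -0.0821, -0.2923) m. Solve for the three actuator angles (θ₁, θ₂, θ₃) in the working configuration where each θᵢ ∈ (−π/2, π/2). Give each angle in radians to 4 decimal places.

θ₁ = 0.3484, θ₂ = 0.7848, θ₃ = -0.2620

arm 1 (φ=0.0°): x'=-0.0031, y'=-0.0821
  A cos θ + B sin θ = C:  0.1431·cos θ + -0.2923·sin θ = 0.0347
  γ=atan2(-0.2923,0.1431)=-1.1155;  ψ=arccos(0.1067)=1.4639;  θ1=γ+ψ≈0.3484
arm 2 (φ=120.0°): x'=-0.0696, y'=0.0437
  e−x'=0.2096;  (l²−L²−(e−x')²−y'²−z²)/2L = -0.0583
  √(A²+B²)=0.3597;  θ2 = -0.9488+1.7337 ≈ 0.7848
φ3=240.0° → target in arm frame (0.0727, 0.0384)
  A=0.0673, B=-0.2923, C=(l²−L²−A²−y'²−z²)/(2L)=0.1408
  √(A²+B²)=0.3000;  θ3 = -1.3443+1.0823 ≈ -0.2620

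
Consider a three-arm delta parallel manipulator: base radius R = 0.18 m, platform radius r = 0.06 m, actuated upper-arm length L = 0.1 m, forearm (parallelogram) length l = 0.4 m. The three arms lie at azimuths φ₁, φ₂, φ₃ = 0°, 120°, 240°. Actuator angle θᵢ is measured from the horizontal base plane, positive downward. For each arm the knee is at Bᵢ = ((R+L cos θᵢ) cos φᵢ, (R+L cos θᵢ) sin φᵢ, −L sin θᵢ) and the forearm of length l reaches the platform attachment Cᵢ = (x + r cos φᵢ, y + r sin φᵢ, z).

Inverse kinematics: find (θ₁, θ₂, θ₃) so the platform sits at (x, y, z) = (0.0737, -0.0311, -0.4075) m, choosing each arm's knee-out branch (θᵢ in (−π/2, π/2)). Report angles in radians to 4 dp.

θ₁ = 0.3490, θ₂ = 1.0467, θ₃ = 0.7851

rotate P by −φ1: (0.0737, -0.0311, -0.4075)
  A=0.0463, B=-0.4075, C=(l²−L²−A²−y'²−z²)/(2L)=-0.0958
  γ=atan2(-0.4075,0.0463)=-1.4577;  ψ=arccos(-0.2337)=1.8067;  θ1=γ+ψ≈0.3490
φ2=120.0° → target in arm frame (-0.0638, -0.0483)
  A=0.1838, B=-0.4075, C=(l²−L²−A²−y'²−z²)/(2L)=-0.2608
  √(A²+B²)=0.4470;  θ2 = -1.1471+2.1938 ≈ 1.0467
arm 3 (φ=240.0°): x'=-0.0099, y'=0.0794
  e−x'=0.1299;  (l²−L²−(e−x')²−y'²−z²)/2L = -0.1962
  θ3 = atan2(B,A) + arccos(C/0.4277) = 0.7851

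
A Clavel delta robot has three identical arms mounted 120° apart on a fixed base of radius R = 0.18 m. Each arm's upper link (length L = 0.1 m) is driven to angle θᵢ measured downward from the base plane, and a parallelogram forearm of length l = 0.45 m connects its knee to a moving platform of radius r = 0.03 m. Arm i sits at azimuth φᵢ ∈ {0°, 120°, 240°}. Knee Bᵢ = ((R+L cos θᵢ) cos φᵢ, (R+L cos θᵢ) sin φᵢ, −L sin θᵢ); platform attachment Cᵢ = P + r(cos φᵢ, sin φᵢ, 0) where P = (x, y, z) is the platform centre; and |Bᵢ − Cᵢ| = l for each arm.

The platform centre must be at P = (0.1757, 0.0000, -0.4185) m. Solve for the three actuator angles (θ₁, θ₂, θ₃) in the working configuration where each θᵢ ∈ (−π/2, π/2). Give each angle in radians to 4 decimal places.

θ₁ = -0.2618, θ₂ = 1.2215, θ₃ = 1.2215

arm 1 (φ=0.0°): x'=0.1757, y'=0.0000
  A cos θ + B sin θ = C:  -0.0257·cos θ + -0.4185·sin θ = 0.0835
  θ1 = atan2(B,A) + arccos(C/0.4193) = -0.2618
rotate P by −φ2: (-0.0878, -0.1522, -0.4185)
  e−x'=0.2378;  (l²−L²−(e−x')²−y'²−z²)/2L = -0.3118
  γ=atan2(-0.4185,0.2378)=-1.0540;  ψ=arccos(-0.6478)=2.2755;  θ2=γ+ψ≈1.2215
rotate P by −φ3: (-0.0879, 0.1522, -0.4185)
  A cos θ + B sin θ = C:  0.2379·cos θ + -0.4185·sin θ = -0.3118
  θ3 = atan2(B,A) + arccos(C/0.4814) = 1.2215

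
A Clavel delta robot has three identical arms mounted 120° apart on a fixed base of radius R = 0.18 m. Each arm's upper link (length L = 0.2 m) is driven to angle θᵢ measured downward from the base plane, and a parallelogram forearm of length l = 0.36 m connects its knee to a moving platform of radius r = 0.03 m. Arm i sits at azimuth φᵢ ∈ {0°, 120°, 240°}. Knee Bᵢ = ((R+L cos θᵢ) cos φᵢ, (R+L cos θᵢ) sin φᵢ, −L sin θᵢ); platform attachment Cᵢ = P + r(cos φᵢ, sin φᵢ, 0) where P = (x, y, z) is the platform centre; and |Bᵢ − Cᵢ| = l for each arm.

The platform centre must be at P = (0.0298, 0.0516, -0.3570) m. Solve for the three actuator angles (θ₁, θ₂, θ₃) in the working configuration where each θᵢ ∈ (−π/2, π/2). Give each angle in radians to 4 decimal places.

φ1=0.0° → target in arm frame (0.0298, 0.0516)
  A=0.1202, B=-0.3570, C=(l²−L²−A²−y'²−z²)/(2L)=-0.1374
  γ=atan2(-0.3570,0.1202)=-1.2460;  ψ=arccos(-0.3648)=1.9442;  θ1=γ+ψ≈0.6981
arm 2 (φ=120.0°): x'=0.0298, y'=-0.0516
  A=0.1202, B=-0.3570, C=(l²−L²−A²−y'²−z²)/(2L)=-0.1374
  √(A²+B²)=0.3767;  θ2 = -1.2460+1.9442 ≈ 0.6982
rotate P by −φ3: (-0.0596, 0.0000, -0.3570)
  A=0.2096, B=-0.3570, C=(l²−L²−A²−y'²−z²)/(2L)=-0.2044
  γ=atan2(-0.3570,0.2096)=-1.0399;  ψ=arccos(-0.4938)=2.0873;  θ3=γ+ψ≈1.0474

θ₁ = 0.6981, θ₂ = 0.6982, θ₃ = 1.0474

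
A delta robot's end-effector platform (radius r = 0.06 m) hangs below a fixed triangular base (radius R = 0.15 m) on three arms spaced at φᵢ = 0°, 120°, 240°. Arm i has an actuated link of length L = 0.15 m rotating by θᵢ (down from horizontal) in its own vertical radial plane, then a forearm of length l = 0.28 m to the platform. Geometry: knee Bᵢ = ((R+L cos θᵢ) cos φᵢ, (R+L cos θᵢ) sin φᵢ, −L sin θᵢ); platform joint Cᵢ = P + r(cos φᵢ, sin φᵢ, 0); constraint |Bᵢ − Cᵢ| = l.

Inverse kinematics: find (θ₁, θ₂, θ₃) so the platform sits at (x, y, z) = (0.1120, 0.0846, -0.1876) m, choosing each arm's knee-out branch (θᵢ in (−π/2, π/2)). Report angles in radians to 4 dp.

θ₁ = -0.3494, θ₂ = 0.4360, θ₃ = 1.2214

φ1=0.0° → target in arm frame (0.1120, 0.0846)
  A cos θ + B sin θ = C:  -0.0220·cos θ + -0.1876·sin θ = 0.0436
  θ1 = atan2(B,A) + arccos(C/0.1889) = -0.3494
rotate P by −φ2: (0.0173, -0.1393, -0.1876)
  A cos θ + B sin θ = C:  0.0727·cos θ + -0.1876·sin θ = -0.0133
  γ=atan2(-0.1876,0.0727)=-1.2009;  ψ=arccos(-0.0661)=1.6369;  θ2=γ+ψ≈0.4360
rotate P by −φ3: (-0.1293, 0.0547, -0.1876)
  e−x'=0.2193;  (l²−L²−(e−x')²−y'²−z²)/2L = -0.1012
  γ=atan2(-0.1876,0.2193)=-0.7077;  ψ=arccos(-0.3507)=1.9291;  θ3=γ+ψ≈1.2214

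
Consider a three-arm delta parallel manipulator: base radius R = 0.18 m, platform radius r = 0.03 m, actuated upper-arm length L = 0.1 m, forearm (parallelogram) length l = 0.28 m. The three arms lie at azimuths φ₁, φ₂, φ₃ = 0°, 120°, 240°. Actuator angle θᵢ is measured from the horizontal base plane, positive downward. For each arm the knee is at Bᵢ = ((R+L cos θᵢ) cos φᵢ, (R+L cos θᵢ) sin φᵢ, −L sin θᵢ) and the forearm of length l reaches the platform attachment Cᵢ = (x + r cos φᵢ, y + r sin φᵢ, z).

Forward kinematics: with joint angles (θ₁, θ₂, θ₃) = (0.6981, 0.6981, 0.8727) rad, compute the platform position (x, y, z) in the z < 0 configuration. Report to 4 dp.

O1 = (0.2266·cos0.0°, 0.2266·sin0.0°, -0.0643) = (0.2266, 0.0000, -0.0643)
arm 2 at φ=120.0°: e+L cos θ2 = 0.2266;  O2 = (-0.1133, 0.1962, -0.0643)
φ3=240.0°: virtual centre (-0.1071, -0.1856, -0.0766), radius l
eliminate P² terms by subtracting sphere 1 from 2 and 3
[-0.6798 0.3925 0.0000]·P = 0.0000;  [-0.6675 -0.3711 -0.0247]·P = -0.0037
det = 0.5143;  x = 0.0028+-0.0188z,  y = 0.0049+-0.0326z
into |P−O₁|² = l²: 1.0014z² + 0.1367z + -0.0242 = 0;  Δ = 0.1155;  z = -0.2379 or 0.1014 → z<0 root = -0.2379
x = 0.0073, y = 0.0126

(0.0073, 0.0126, -0.2379)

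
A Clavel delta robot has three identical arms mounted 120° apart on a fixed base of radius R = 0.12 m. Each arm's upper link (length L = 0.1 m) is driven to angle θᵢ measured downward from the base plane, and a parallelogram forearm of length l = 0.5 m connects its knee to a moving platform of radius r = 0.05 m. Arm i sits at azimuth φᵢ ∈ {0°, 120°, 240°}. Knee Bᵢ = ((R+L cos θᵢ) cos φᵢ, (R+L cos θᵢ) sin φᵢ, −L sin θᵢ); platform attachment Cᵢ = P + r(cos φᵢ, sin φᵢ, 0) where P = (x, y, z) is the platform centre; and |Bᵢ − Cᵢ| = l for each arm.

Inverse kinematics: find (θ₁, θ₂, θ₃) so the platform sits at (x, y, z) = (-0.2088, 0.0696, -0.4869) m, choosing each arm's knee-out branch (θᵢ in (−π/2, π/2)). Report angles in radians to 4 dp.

φ1=0.0° → target in arm frame (-0.2088, 0.0696)
  A=0.2788, B=-0.4869, C=(l²−L²−A²−y'²−z²)/(2L)=-0.3982
  θ1 = atan2(B,A) + arccos(C/0.5611) = 1.3092
rotate P by −φ2: (0.1647, 0.1460, -0.4869)
  e−x'=-0.0947;  (l²−L²−(e−x')²−y'²−z²)/2L = -0.1368
  √(A²+B²)=0.4960;  θ2 = -1.7628+1.8502 ≈ 0.0874
φ3=240.0° → target in arm frame (0.0441, -0.2156)
  A cos θ + B sin θ = C:  0.0259·cos θ + -0.4869·sin θ = -0.2212
  √(A²+B²)=0.4876;  θ3 = -1.5177+2.0416 ≈ 0.5239

θ₁ = 1.3092, θ₂ = 0.0874, θ₃ = 0.5239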